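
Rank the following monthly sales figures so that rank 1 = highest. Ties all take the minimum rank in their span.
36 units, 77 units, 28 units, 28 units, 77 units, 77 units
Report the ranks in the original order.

4, 1, 5, 5, 1, 1

Sorted (descending): 77, 77, 77, 36, 28, 28
The 3 values of 77 occupy positions 1–3 → each gets rank 1.
The 2 values of 28 occupy positions 5–6 → each gets rank 5.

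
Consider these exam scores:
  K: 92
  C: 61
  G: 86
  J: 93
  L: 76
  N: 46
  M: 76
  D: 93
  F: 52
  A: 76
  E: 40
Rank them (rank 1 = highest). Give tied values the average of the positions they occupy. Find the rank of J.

Sorted (descending): 93, 93, 92, 86, 76, 76, 76, 61, 52, 46, 40
The 2 values of 93 occupy positions 1–2 → average rank (1+2)/2 = 1.5.
The 3 values of 76 occupy positions 5–7 → average rank 6.
J has value 93 → rank 1.5.

1.5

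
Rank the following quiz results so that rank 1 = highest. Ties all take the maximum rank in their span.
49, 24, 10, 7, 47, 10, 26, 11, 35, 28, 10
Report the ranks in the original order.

Sorted (descending): 49, 47, 35, 28, 26, 24, 11, 10, 10, 10, 7
The 3 values of 10 occupy positions 8–10 → each gets rank 10.

1, 6, 10, 11, 2, 10, 5, 7, 3, 4, 10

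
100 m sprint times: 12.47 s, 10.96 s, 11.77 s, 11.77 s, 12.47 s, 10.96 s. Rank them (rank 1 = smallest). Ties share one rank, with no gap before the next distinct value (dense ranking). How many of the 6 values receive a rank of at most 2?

4

Sorted (ascending): 10.96, 10.96, 11.77, 11.77, 12.47, 12.47
The 2 values of 10.96 share dense rank 1.
The 2 values of 11.77 share dense rank 2.
The 2 values of 12.47 share dense rank 3.
Ranks ≤ 2: {1, 1, 2, 2} → 4 values.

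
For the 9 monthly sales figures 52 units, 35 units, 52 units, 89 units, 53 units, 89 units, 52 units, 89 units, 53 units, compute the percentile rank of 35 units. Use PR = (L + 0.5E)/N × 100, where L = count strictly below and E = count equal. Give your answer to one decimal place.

N = 9.
Strictly below 35: 0. Equal to 35: 1.
PR = (0 + 0.5·1)/9 × 100 = 5.6

5.6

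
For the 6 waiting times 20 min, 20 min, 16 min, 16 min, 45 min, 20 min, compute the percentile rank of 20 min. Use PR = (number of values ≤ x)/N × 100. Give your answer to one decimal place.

N = 6.
Strictly below 20: 2. Equal to 20: 3.
PR = 5/6 × 100 = 83.3

83.3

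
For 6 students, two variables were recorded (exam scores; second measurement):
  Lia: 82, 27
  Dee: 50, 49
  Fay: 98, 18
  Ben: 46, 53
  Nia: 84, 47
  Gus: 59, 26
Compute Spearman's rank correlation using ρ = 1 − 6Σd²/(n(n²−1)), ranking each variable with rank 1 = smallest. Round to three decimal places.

-0.771

Ranks of variable 1: 4, 2, 6, 1, 5, 3
Ranks of variable 2: 3, 5, 1, 6, 4, 2
d = r₁ − r₂: 1, -3, 5, -5, 1, 1
d²: 1, 9, 25, 25, 1, 1; Σd² = 62
ρ = 1 − 6·62/(6·35) = 1 − 372/210 = -0.771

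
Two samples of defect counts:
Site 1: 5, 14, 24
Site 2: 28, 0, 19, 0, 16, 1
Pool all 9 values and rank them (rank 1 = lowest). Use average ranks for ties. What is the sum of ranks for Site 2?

28

Sorted (ascending): 0, 0, 1, 5, 14, 16, 19, 24, 28
The 2 values of 0 occupy positions 1–2 → average rank (1+2)/2 = 1.5.
Site 2 values → pooled ranks: 28→9, 0→1.5, 19→7, 0→1.5, 16→6, 1→3
Rank sum = 9 + 1.5 + 7 + 1.5 + 6 + 3 = 28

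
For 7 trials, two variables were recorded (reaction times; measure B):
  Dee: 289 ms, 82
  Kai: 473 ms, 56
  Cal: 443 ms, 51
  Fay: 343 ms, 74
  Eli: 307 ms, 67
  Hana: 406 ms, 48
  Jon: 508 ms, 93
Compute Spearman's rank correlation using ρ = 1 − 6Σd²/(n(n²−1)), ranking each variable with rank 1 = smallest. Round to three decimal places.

Ranks of variable 1: 1, 6, 5, 3, 2, 4, 7
Ranks of variable 2: 6, 3, 2, 5, 4, 1, 7
d = r₁ − r₂: -5, 3, 3, -2, -2, 3, 0
d²: 25, 9, 9, 4, 4, 9, 0; Σd² = 60
ρ = 1 − 6·60/(7·48) = 1 − 360/336 = -0.071

-0.071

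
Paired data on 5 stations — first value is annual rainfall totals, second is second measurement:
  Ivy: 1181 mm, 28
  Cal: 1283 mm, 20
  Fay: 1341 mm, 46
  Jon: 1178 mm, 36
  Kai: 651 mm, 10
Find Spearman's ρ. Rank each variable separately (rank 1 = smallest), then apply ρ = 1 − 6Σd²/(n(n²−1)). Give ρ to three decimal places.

0.600

Ranks of variable 1: 3, 4, 5, 2, 1
Ranks of variable 2: 3, 2, 5, 4, 1
d = r₁ − r₂: 0, 2, 0, -2, 0
d²: 0, 4, 0, 4, 0; Σd² = 8
ρ = 1 − 6·8/(5·24) = 1 − 48/120 = 0.600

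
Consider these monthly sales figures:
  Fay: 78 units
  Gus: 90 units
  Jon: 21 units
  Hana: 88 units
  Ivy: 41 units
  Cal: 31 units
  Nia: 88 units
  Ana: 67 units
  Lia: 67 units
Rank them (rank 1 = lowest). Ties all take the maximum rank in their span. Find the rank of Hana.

Sorted (ascending): 21, 31, 41, 67, 67, 78, 88, 88, 90
The 2 values of 67 occupy positions 4–5 → each gets rank 5.
The 2 values of 88 occupy positions 7–8 → each gets rank 8.
Hana has value 88 units → rank 8.

8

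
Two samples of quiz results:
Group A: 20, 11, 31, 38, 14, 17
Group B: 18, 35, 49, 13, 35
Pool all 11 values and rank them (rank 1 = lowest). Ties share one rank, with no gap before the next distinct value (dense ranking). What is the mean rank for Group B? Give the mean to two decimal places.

6.60

Sorted (ascending): 11, 13, 14, 17, 18, 20, 31, 35, 35, 38, 49
The 2 values of 35 share dense rank 8.
Remaining distinct values take the next consecutive integers.
Group B values → pooled ranks: 18→5, 35→8, 49→10, 13→2, 35→8
Mean rank = (5 + 8 + 10 + 2 + 8) / 5 = 6.60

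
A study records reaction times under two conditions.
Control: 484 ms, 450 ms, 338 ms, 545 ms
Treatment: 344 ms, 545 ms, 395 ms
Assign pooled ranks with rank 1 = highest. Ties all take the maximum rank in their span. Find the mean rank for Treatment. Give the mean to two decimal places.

4.33

Sorted (descending): 545, 545, 484, 450, 395, 344, 338
The 2 values of 545 occupy positions 1–2 → each gets rank 2.
Treatment values → pooled ranks: 344→6, 545→2, 395→5
Mean rank = (6 + 2 + 5) / 3 = 4.33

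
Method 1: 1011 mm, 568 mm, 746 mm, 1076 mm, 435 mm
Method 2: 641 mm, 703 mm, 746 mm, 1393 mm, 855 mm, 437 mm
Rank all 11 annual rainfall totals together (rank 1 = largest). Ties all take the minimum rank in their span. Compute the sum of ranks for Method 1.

Sorted (descending): 1393, 1076, 1011, 855, 746, 746, 703, 641, 568, 437, 435
The 2 values of 746 occupy positions 5–6 → each gets rank 5.
Method 1 values → pooled ranks: 1011→3, 568→9, 746→5, 1076→2, 435→11
Rank sum = 3 + 9 + 5 + 2 + 11 = 30

30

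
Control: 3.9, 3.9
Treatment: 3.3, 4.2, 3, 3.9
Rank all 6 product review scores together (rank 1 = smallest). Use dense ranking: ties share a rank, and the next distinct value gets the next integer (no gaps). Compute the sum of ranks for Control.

Sorted (ascending): 3, 3.3, 3.9, 3.9, 3.9, 4.2
The 3 values of 3.9 share dense rank 3.
Remaining distinct values take the next consecutive integers.
Control values → pooled ranks: 3.9→3, 3.9→3
Rank sum = 3 + 3 = 6

6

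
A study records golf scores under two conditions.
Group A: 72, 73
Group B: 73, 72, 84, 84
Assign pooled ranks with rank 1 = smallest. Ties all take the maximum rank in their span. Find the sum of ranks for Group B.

18

Sorted (ascending): 72, 72, 73, 73, 84, 84
The 2 values of 72 occupy positions 1–2 → each gets rank 2.
The 2 values of 73 occupy positions 3–4 → each gets rank 4.
The 2 values of 84 occupy positions 5–6 → each gets rank 6.
Group B values → pooled ranks: 73→4, 72→2, 84→6, 84→6
Rank sum = 4 + 2 + 6 + 6 = 18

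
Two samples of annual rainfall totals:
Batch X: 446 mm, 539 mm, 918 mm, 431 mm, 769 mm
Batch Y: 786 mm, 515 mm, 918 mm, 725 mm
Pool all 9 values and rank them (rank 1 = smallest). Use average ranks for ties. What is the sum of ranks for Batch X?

Sorted (ascending): 431, 446, 515, 539, 725, 769, 786, 918, 918
The 2 values of 918 occupy positions 8–9 → average rank (8+9)/2 = 8.5.
Batch X values → pooled ranks: 446→2, 539→4, 918→8.5, 431→1, 769→6
Rank sum = 2 + 4 + 8.5 + 1 + 6 = 21.5

21.5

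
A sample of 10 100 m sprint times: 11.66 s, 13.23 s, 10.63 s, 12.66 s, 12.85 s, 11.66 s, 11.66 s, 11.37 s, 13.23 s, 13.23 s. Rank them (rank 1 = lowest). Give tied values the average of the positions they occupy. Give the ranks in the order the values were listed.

4, 9, 1, 6, 7, 4, 4, 2, 9, 9

Sorted (ascending): 10.63, 11.37, 11.66, 11.66, 11.66, 12.66, 12.85, 13.23, 13.23, 13.23
The 3 values of 11.66 occupy positions 3–5 → average rank 4.
The 3 values of 13.23 occupy positions 8–10 → average rank 9.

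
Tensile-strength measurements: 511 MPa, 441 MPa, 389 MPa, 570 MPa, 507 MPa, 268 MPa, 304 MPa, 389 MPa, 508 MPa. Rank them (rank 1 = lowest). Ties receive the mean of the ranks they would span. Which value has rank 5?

441

Sorted (ascending): 268, 304, 389, 389, 441, 507, 508, 511, 570
The 2 values of 389 occupy positions 3–4 → average rank (3+4)/2 = 3.5.
Rank 5 → value 441.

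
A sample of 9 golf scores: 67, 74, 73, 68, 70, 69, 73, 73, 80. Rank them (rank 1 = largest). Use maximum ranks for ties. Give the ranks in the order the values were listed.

9, 2, 5, 8, 6, 7, 5, 5, 1

Sorted (descending): 80, 74, 73, 73, 73, 70, 69, 68, 67
The 3 values of 73 occupy positions 3–5 → each gets rank 5.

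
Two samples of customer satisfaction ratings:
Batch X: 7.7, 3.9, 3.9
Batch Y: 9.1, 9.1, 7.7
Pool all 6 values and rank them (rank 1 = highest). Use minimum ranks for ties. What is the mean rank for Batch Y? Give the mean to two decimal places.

Sorted (descending): 9.1, 9.1, 7.7, 7.7, 3.9, 3.9
The 2 values of 9.1 occupy positions 1–2 → each gets rank 1.
The 2 values of 7.7 occupy positions 3–4 → each gets rank 3.
The 2 values of 3.9 occupy positions 5–6 → each gets rank 5.
Batch Y values → pooled ranks: 9.1→1, 9.1→1, 7.7→3
Mean rank = (1 + 1 + 3) / 3 = 1.67

1.67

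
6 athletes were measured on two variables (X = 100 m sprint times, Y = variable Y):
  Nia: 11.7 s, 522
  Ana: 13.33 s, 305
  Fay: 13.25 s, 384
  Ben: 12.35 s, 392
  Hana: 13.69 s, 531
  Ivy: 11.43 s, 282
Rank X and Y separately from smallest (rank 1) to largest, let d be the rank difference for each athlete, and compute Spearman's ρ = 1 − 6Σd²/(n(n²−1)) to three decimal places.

0.429

Ranks of variable 1: 2, 5, 4, 3, 6, 1
Ranks of variable 2: 5, 2, 3, 4, 6, 1
d = r₁ − r₂: -3, 3, 1, -1, 0, 0
d²: 9, 9, 1, 1, 0, 0; Σd² = 20
ρ = 1 − 6·20/(6·35) = 1 − 120/210 = 0.429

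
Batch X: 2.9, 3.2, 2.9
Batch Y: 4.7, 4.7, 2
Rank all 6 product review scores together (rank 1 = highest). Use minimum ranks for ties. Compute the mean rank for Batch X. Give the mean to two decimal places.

Sorted (descending): 4.7, 4.7, 3.2, 2.9, 2.9, 2
The 2 values of 4.7 occupy positions 1–2 → each gets rank 1.
The 2 values of 2.9 occupy positions 4–5 → each gets rank 4.
Batch X values → pooled ranks: 2.9→4, 3.2→3, 2.9→4
Mean rank = (4 + 3 + 4) / 3 = 3.67

3.67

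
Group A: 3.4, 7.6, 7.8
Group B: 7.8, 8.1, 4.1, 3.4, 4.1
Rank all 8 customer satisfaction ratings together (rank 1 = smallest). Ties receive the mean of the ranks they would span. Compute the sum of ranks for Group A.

13

Sorted (ascending): 3.4, 3.4, 4.1, 4.1, 7.6, 7.8, 7.8, 8.1
The 2 values of 3.4 occupy positions 1–2 → average rank (1+2)/2 = 1.5.
The 2 values of 4.1 occupy positions 3–4 → average rank (3+4)/2 = 3.5.
The 2 values of 7.8 occupy positions 6–7 → average rank (6+7)/2 = 6.5.
Group A values → pooled ranks: 3.4→1.5, 7.6→5, 7.8→6.5
Rank sum = 1.5 + 5 + 6.5 = 13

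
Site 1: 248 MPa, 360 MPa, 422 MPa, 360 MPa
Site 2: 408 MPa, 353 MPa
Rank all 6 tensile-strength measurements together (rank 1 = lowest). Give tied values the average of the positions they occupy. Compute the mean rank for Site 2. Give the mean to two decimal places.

Sorted (ascending): 248, 353, 360, 360, 408, 422
The 2 values of 360 occupy positions 3–4 → average rank (3+4)/2 = 3.5.
Site 2 values → pooled ranks: 408→5, 353→2
Mean rank = (5 + 2) / 2 = 3.50

3.50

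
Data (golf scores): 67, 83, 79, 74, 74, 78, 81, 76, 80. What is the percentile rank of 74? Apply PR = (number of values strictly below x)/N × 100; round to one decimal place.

N = 9.
Strictly below 74: 1. Equal to 74: 2.
PR = 1/9 × 100 = 11.1

11.1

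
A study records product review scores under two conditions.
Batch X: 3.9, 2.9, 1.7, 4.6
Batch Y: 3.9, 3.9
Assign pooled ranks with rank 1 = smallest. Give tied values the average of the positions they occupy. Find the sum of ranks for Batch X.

Sorted (ascending): 1.7, 2.9, 3.9, 3.9, 3.9, 4.6
The 3 values of 3.9 occupy positions 3–5 → average rank 4.
Batch X values → pooled ranks: 3.9→4, 2.9→2, 1.7→1, 4.6→6
Rank sum = 4 + 2 + 1 + 6 = 13

13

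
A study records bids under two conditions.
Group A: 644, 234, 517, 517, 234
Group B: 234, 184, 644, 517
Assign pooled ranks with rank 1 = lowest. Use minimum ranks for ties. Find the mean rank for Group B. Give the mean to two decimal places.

Sorted (ascending): 184, 234, 234, 234, 517, 517, 517, 644, 644
The 3 values of 234 occupy positions 2–4 → each gets rank 2.
The 3 values of 517 occupy positions 5–7 → each gets rank 5.
The 2 values of 644 occupy positions 8–9 → each gets rank 8.
Group B values → pooled ranks: 234→2, 184→1, 644→8, 517→5
Mean rank = (2 + 1 + 8 + 5) / 4 = 4.00

4.00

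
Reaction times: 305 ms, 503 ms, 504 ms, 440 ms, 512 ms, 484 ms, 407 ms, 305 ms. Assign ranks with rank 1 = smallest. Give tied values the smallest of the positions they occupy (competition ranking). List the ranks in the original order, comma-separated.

1, 6, 7, 4, 8, 5, 3, 1

Sorted (ascending): 305, 305, 407, 440, 484, 503, 504, 512
The 2 values of 305 occupy positions 1–2 → each gets rank 1.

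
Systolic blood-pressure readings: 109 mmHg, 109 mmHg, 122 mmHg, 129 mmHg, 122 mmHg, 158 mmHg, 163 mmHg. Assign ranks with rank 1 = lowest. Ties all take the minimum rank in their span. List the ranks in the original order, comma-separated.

Sorted (ascending): 109, 109, 122, 122, 129, 158, 163
The 2 values of 109 occupy positions 1–2 → each gets rank 1.
The 2 values of 122 occupy positions 3–4 → each gets rank 3.

1, 1, 3, 5, 3, 6, 7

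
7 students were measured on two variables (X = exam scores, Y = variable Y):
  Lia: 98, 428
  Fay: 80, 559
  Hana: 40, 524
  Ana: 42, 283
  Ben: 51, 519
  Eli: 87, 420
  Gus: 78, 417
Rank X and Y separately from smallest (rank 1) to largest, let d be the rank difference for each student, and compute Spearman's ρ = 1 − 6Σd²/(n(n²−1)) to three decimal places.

0.000

Ranks of variable 1: 7, 5, 1, 2, 3, 6, 4
Ranks of variable 2: 4, 7, 6, 1, 5, 3, 2
d = r₁ − r₂: 3, -2, -5, 1, -2, 3, 2
d²: 9, 4, 25, 1, 4, 9, 4; Σd² = 56
ρ = 1 − 6·56/(7·48) = 1 − 336/336 = 0.000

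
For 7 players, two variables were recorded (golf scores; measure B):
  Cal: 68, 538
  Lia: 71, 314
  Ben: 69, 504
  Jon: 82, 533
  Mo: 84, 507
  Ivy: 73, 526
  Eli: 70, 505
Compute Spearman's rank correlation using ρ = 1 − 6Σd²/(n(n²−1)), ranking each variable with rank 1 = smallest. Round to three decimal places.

Ranks of variable 1: 1, 4, 2, 6, 7, 5, 3
Ranks of variable 2: 7, 1, 2, 6, 4, 5, 3
d = r₁ − r₂: -6, 3, 0, 0, 3, 0, 0
d²: 36, 9, 0, 0, 9, 0, 0; Σd² = 54
ρ = 1 − 6·54/(7·48) = 1 − 324/336 = 0.036

0.036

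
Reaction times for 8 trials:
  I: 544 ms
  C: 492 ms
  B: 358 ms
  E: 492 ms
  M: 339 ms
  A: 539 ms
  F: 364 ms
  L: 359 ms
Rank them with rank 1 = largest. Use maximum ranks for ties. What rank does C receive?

Sorted (descending): 544, 539, 492, 492, 364, 359, 358, 339
The 2 values of 492 occupy positions 3–4 → each gets rank 4.
C has value 492 ms → rank 4.

4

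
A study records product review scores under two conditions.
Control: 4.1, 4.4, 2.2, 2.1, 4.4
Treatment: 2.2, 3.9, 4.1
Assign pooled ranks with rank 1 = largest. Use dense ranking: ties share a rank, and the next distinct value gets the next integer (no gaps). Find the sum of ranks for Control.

13

Sorted (descending): 4.4, 4.4, 4.1, 4.1, 3.9, 2.2, 2.2, 2.1
The 2 values of 4.4 share dense rank 1.
The 2 values of 4.1 share dense rank 2.
The 2 values of 2.2 share dense rank 4.
Remaining distinct values take the next consecutive integers.
Control values → pooled ranks: 4.1→2, 4.4→1, 2.2→4, 2.1→5, 4.4→1
Rank sum = 2 + 1 + 4 + 5 + 1 = 13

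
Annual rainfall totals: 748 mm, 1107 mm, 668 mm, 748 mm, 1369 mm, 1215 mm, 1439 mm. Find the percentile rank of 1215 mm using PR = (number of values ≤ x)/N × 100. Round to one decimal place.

N = 7.
Strictly below 1215: 4. Equal to 1215: 1.
PR = 5/7 × 100 = 71.4

71.4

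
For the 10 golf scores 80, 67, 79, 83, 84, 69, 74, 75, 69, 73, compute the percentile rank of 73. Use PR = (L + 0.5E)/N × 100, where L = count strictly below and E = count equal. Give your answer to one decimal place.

35.0

N = 10.
Strictly below 73: 3. Equal to 73: 1.
PR = (3 + 0.5·1)/10 × 100 = 35.0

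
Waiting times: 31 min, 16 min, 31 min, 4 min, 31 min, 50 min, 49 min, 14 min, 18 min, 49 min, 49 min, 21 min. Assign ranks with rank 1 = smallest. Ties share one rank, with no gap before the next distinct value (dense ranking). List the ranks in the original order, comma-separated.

Sorted (ascending): 4, 14, 16, 18, 21, 31, 31, 31, 49, 49, 49, 50
The 3 values of 31 share dense rank 6.
The 3 values of 49 share dense rank 7.
Remaining distinct values take the next consecutive integers.

6, 3, 6, 1, 6, 8, 7, 2, 4, 7, 7, 5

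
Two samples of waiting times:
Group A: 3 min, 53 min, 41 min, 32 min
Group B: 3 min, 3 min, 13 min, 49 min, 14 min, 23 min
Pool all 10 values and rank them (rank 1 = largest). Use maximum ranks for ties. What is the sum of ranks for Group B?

Sorted (descending): 53, 49, 41, 32, 23, 14, 13, 3, 3, 3
The 3 values of 3 occupy positions 8–10 → each gets rank 10.
Group B values → pooled ranks: 3→10, 3→10, 13→7, 49→2, 14→6, 23→5
Rank sum = 10 + 10 + 7 + 2 + 6 + 5 = 40

40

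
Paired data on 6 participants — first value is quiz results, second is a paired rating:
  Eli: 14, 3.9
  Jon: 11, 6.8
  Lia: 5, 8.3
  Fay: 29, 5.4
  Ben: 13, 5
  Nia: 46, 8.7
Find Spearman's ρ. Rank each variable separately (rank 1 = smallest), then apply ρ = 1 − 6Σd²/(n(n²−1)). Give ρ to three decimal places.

0.029

Ranks of variable 1: 4, 2, 1, 5, 3, 6
Ranks of variable 2: 1, 4, 5, 3, 2, 6
d = r₁ − r₂: 3, -2, -4, 2, 1, 0
d²: 9, 4, 16, 4, 1, 0; Σd² = 34
ρ = 1 − 6·34/(6·35) = 1 − 204/210 = 0.029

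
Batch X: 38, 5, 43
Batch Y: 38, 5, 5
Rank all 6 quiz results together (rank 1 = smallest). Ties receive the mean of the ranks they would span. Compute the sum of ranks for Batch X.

Sorted (ascending): 5, 5, 5, 38, 38, 43
The 3 values of 5 occupy positions 1–3 → average rank 2.
The 2 values of 38 occupy positions 4–5 → average rank (4+5)/2 = 4.5.
Batch X values → pooled ranks: 38→4.5, 5→2, 43→6
Rank sum = 4.5 + 2 + 6 = 12.5

12.5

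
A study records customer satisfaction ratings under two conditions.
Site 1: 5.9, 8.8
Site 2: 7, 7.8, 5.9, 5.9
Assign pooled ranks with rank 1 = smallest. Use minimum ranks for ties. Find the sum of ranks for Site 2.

Sorted (ascending): 5.9, 5.9, 5.9, 7, 7.8, 8.8
The 3 values of 5.9 occupy positions 1–3 → each gets rank 1.
Site 2 values → pooled ranks: 7→4, 7.8→5, 5.9→1, 5.9→1
Rank sum = 4 + 5 + 1 + 1 = 11

11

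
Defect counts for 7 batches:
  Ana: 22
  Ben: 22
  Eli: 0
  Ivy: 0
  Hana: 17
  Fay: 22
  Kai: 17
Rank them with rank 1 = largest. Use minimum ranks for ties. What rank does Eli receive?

Sorted (descending): 22, 22, 22, 17, 17, 0, 0
The 3 values of 22 occupy positions 1–3 → each gets rank 1.
The 2 values of 17 occupy positions 4–5 → each gets rank 4.
The 2 values of 0 occupy positions 6–7 → each gets rank 6.
Eli has value 0 → rank 6.

6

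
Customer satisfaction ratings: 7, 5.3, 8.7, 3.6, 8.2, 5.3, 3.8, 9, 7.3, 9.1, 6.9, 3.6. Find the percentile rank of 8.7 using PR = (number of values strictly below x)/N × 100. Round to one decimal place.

N = 12.
Strictly below 8.7: 9. Equal to 8.7: 1.
PR = 9/12 × 100 = 75.0

75.0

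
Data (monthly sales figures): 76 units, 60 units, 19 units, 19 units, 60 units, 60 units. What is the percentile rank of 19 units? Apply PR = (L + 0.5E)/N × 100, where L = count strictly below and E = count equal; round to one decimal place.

N = 6.
Strictly below 19: 0. Equal to 19: 2.
PR = (0 + 0.5·2)/6 × 100 = 16.7

16.7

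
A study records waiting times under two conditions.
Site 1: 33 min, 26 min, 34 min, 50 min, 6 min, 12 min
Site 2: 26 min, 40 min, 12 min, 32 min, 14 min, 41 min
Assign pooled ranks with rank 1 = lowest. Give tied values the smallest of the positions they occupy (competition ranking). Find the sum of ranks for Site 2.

Sorted (ascending): 6, 12, 12, 14, 26, 26, 32, 33, 34, 40, 41, 50
The 2 values of 12 occupy positions 2–3 → each gets rank 2.
The 2 values of 26 occupy positions 5–6 → each gets rank 5.
Site 2 values → pooled ranks: 26→5, 40→10, 12→2, 32→7, 14→4, 41→11
Rank sum = 5 + 10 + 2 + 7 + 4 + 11 = 39

39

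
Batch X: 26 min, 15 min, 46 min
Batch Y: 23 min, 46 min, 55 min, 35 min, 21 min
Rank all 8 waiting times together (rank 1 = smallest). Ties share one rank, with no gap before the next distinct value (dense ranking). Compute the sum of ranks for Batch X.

11

Sorted (ascending): 15, 21, 23, 26, 35, 46, 46, 55
The 2 values of 46 share dense rank 6.
Remaining distinct values take the next consecutive integers.
Batch X values → pooled ranks: 26→4, 15→1, 46→6
Rank sum = 4 + 1 + 6 = 11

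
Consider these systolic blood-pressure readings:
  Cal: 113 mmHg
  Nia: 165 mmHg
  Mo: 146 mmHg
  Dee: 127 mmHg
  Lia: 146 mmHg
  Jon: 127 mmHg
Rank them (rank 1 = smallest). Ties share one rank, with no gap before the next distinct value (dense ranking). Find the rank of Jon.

Sorted (ascending): 113, 127, 127, 146, 146, 165
The 2 values of 127 share dense rank 2.
The 2 values of 146 share dense rank 3.
Remaining distinct values take the next consecutive integers.
Jon has value 127 mmHg → rank 2.

2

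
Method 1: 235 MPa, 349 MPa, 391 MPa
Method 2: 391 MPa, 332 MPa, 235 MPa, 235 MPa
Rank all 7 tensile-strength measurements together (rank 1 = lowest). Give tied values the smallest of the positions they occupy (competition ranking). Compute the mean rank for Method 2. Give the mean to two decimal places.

3.00

Sorted (ascending): 235, 235, 235, 332, 349, 391, 391
The 3 values of 235 occupy positions 1–3 → each gets rank 1.
The 2 values of 391 occupy positions 6–7 → each gets rank 6.
Method 2 values → pooled ranks: 391→6, 332→4, 235→1, 235→1
Mean rank = (6 + 4 + 1 + 1) / 4 = 3.00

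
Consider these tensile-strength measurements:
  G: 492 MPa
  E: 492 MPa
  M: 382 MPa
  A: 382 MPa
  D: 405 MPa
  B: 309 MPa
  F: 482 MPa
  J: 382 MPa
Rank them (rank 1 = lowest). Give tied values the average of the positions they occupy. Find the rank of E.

Sorted (ascending): 309, 382, 382, 382, 405, 482, 492, 492
The 3 values of 382 occupy positions 2–4 → average rank 3.
The 2 values of 492 occupy positions 7–8 → average rank (7+8)/2 = 7.5.
E has value 492 MPa → rank 7.5.

7.5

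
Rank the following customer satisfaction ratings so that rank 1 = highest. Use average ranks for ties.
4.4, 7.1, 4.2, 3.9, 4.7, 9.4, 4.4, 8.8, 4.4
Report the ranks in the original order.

Sorted (descending): 9.4, 8.8, 7.1, 4.7, 4.4, 4.4, 4.4, 4.2, 3.9
The 3 values of 4.4 occupy positions 5–7 → average rank 6.

6, 3, 8, 9, 4, 1, 6, 2, 6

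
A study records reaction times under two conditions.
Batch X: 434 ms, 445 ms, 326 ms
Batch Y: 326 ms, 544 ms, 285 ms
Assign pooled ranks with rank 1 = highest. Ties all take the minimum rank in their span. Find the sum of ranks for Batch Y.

11

Sorted (descending): 544, 445, 434, 326, 326, 285
The 2 values of 326 occupy positions 4–5 → each gets rank 4.
Batch Y values → pooled ranks: 326→4, 544→1, 285→6
Rank sum = 4 + 1 + 6 = 11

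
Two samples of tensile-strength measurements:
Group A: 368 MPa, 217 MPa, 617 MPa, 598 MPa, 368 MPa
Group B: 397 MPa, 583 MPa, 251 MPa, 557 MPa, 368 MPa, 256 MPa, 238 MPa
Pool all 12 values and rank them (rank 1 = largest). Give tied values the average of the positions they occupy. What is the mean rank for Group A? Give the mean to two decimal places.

5.80

Sorted (descending): 617, 598, 583, 557, 397, 368, 368, 368, 256, 251, 238, 217
The 3 values of 368 occupy positions 6–8 → average rank 7.
Group A values → pooled ranks: 368→7, 217→12, 617→1, 598→2, 368→7
Mean rank = (7 + 12 + 1 + 2 + 7) / 5 = 5.80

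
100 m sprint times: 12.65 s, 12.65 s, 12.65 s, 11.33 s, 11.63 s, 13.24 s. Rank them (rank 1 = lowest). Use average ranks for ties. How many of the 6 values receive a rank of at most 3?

2

Sorted (ascending): 11.33, 11.63, 12.65, 12.65, 12.65, 13.24
The 3 values of 12.65 occupy positions 3–5 → average rank 4.
Ranks ≤ 3: {1, 2} → 2 values.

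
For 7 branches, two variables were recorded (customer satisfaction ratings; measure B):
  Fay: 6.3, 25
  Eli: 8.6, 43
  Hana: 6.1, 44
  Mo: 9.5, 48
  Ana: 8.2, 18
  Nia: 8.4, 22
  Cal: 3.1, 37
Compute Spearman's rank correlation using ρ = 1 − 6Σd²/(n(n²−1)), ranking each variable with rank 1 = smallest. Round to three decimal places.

0.214

Ranks of variable 1: 3, 6, 2, 7, 4, 5, 1
Ranks of variable 2: 3, 5, 6, 7, 1, 2, 4
d = r₁ − r₂: 0, 1, -4, 0, 3, 3, -3
d²: 0, 1, 16, 0, 9, 9, 9; Σd² = 44
ρ = 1 − 6·44/(7·48) = 1 − 264/336 = 0.214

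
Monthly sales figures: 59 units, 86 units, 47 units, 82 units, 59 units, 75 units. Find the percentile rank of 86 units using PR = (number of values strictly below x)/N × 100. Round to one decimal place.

N = 6.
Strictly below 86: 5. Equal to 86: 1.
PR = 5/6 × 100 = 83.3

83.3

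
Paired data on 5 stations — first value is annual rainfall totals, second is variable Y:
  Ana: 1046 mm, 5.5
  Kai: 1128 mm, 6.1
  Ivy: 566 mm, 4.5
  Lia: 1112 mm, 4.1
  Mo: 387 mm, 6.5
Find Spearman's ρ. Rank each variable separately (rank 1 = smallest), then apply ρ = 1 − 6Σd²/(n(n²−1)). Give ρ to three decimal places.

Ranks of variable 1: 3, 5, 2, 4, 1
Ranks of variable 2: 3, 4, 2, 1, 5
d = r₁ − r₂: 0, 1, 0, 3, -4
d²: 0, 1, 0, 9, 16; Σd² = 26
ρ = 1 − 6·26/(5·24) = 1 − 156/120 = -0.300

-0.300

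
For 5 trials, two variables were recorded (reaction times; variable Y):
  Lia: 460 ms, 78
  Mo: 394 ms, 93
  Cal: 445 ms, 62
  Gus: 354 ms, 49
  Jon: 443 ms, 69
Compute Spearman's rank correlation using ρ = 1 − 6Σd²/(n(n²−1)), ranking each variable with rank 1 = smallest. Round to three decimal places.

0.300

Ranks of variable 1: 5, 2, 4, 1, 3
Ranks of variable 2: 4, 5, 2, 1, 3
d = r₁ − r₂: 1, -3, 2, 0, 0
d²: 1, 9, 4, 0, 0; Σd² = 14
ρ = 1 − 6·14/(5·24) = 1 − 84/120 = 0.300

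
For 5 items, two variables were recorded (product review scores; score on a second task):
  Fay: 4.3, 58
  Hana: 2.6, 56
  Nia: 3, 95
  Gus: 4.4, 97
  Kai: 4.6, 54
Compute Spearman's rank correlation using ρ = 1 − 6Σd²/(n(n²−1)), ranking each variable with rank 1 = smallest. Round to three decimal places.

-0.100

Ranks of variable 1: 3, 1, 2, 4, 5
Ranks of variable 2: 3, 2, 4, 5, 1
d = r₁ − r₂: 0, -1, -2, -1, 4
d²: 0, 1, 4, 1, 16; Σd² = 22
ρ = 1 − 6·22/(5·24) = 1 − 132/120 = -0.100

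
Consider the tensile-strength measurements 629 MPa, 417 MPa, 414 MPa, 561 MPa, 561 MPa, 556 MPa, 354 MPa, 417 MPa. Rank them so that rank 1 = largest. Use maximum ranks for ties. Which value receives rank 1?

629

Sorted (descending): 629, 561, 561, 556, 417, 417, 414, 354
The 2 values of 561 occupy positions 2–3 → each gets rank 3.
The 2 values of 417 occupy positions 5–6 → each gets rank 6.
Rank 1 → value 629.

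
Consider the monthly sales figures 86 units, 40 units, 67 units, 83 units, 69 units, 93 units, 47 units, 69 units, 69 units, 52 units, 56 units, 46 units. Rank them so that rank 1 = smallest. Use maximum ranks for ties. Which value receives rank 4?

Sorted (ascending): 40, 46, 47, 52, 56, 67, 69, 69, 69, 83, 86, 93
The 3 values of 69 occupy positions 7–9 → each gets rank 9.
Rank 4 → value 52.

52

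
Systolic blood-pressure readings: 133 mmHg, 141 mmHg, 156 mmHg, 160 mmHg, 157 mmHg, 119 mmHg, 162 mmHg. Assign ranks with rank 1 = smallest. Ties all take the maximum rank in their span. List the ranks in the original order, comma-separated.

Sorted (ascending): 119, 133, 141, 156, 157, 160, 162
No ties — each value takes its position as its rank.

2, 3, 4, 6, 5, 1, 7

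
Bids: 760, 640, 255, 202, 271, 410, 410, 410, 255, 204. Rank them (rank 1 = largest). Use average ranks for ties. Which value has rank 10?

Sorted (descending): 760, 640, 410, 410, 410, 271, 255, 255, 204, 202
The 3 values of 410 occupy positions 3–5 → average rank 4.
The 2 values of 255 occupy positions 7–8 → average rank (7+8)/2 = 7.5.
Rank 10 → value 202.

202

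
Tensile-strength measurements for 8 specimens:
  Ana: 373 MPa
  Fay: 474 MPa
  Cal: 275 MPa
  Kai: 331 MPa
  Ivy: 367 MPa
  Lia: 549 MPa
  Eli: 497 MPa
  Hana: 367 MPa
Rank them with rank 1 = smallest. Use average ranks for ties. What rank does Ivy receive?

Sorted (ascending): 275, 331, 367, 367, 373, 474, 497, 549
The 2 values of 367 occupy positions 3–4 → average rank (3+4)/2 = 3.5.
Ivy has value 367 MPa → rank 3.5.

3.5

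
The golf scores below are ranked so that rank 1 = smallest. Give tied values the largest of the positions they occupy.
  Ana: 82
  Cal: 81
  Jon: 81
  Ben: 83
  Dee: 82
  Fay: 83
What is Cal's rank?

Sorted (ascending): 81, 81, 82, 82, 83, 83
The 2 values of 81 occupy positions 1–2 → each gets rank 2.
The 2 values of 82 occupy positions 3–4 → each gets rank 4.
The 2 values of 83 occupy positions 5–6 → each gets rank 6.
Cal has value 81 → rank 2.

2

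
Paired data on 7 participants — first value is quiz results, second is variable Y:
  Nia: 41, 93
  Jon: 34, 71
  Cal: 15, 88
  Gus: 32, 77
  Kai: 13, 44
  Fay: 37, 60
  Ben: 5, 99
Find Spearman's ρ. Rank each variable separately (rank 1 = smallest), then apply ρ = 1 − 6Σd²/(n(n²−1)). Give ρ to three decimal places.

Ranks of variable 1: 7, 5, 3, 4, 2, 6, 1
Ranks of variable 2: 6, 3, 5, 4, 1, 2, 7
d = r₁ − r₂: 1, 2, -2, 0, 1, 4, -6
d²: 1, 4, 4, 0, 1, 16, 36; Σd² = 62
ρ = 1 − 6·62/(7·48) = 1 − 372/336 = -0.107

-0.107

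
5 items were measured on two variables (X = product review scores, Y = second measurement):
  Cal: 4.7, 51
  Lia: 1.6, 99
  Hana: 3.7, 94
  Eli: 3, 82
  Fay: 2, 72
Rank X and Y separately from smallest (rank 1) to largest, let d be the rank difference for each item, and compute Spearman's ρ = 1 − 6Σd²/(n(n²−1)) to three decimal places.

-0.600

Ranks of variable 1: 5, 1, 4, 3, 2
Ranks of variable 2: 1, 5, 4, 3, 2
d = r₁ − r₂: 4, -4, 0, 0, 0
d²: 16, 16, 0, 0, 0; Σd² = 32
ρ = 1 − 6·32/(5·24) = 1 − 192/120 = -0.600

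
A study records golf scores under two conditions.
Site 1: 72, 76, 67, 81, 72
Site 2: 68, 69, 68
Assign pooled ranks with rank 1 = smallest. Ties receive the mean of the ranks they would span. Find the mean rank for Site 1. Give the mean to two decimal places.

5.40

Sorted (ascending): 67, 68, 68, 69, 72, 72, 76, 81
The 2 values of 68 occupy positions 2–3 → average rank (2+3)/2 = 2.5.
The 2 values of 72 occupy positions 5–6 → average rank (5+6)/2 = 5.5.
Site 1 values → pooled ranks: 72→5.5, 76→7, 67→1, 81→8, 72→5.5
Mean rank = (5.5 + 7 + 1 + 8 + 5.5) / 5 = 5.40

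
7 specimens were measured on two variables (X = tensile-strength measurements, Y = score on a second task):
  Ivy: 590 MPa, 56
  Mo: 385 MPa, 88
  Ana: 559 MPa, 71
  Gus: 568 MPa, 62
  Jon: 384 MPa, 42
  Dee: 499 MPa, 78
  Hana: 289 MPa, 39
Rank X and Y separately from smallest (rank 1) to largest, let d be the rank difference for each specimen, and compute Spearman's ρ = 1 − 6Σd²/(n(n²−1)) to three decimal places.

0.286

Ranks of variable 1: 7, 3, 5, 6, 2, 4, 1
Ranks of variable 2: 3, 7, 5, 4, 2, 6, 1
d = r₁ − r₂: 4, -4, 0, 2, 0, -2, 0
d²: 16, 16, 0, 4, 0, 4, 0; Σd² = 40
ρ = 1 − 6·40/(7·48) = 1 − 240/336 = 0.286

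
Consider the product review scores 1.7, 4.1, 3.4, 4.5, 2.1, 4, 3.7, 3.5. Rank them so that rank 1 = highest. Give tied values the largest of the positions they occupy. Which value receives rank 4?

3.7

Sorted (descending): 4.5, 4.1, 4, 3.7, 3.5, 3.4, 2.1, 1.7
No ties — each value takes its position as its rank.
Rank 4 → value 3.7.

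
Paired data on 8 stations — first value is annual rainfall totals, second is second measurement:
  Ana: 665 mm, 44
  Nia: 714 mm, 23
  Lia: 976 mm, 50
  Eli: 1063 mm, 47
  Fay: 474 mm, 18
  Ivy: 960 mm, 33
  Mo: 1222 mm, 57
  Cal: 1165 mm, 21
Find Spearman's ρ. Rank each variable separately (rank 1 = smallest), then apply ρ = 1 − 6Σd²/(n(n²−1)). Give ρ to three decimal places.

Ranks of variable 1: 2, 3, 5, 6, 1, 4, 8, 7
Ranks of variable 2: 5, 3, 7, 6, 1, 4, 8, 2
d = r₁ − r₂: -3, 0, -2, 0, 0, 0, 0, 5
d²: 9, 0, 4, 0, 0, 0, 0, 25; Σd² = 38
ρ = 1 − 6·38/(8·63) = 1 − 228/504 = 0.548

0.548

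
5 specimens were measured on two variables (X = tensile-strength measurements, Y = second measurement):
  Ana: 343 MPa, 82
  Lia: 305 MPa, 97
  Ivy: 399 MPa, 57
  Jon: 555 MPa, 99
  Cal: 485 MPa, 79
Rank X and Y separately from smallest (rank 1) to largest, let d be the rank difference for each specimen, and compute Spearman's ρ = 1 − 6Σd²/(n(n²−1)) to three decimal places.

Ranks of variable 1: 2, 1, 3, 5, 4
Ranks of variable 2: 3, 4, 1, 5, 2
d = r₁ − r₂: -1, -3, 2, 0, 2
d²: 1, 9, 4, 0, 4; Σd² = 18
ρ = 1 − 6·18/(5·24) = 1 − 108/120 = 0.100

0.100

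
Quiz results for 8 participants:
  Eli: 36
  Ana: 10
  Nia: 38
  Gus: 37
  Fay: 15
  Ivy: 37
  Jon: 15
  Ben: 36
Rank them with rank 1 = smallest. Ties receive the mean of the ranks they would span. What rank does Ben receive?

4.5

Sorted (ascending): 10, 15, 15, 36, 36, 37, 37, 38
The 2 values of 15 occupy positions 2–3 → average rank (2+3)/2 = 2.5.
The 2 values of 36 occupy positions 4–5 → average rank (4+5)/2 = 4.5.
The 2 values of 37 occupy positions 6–7 → average rank (6+7)/2 = 6.5.
Ben has value 36 → rank 4.5.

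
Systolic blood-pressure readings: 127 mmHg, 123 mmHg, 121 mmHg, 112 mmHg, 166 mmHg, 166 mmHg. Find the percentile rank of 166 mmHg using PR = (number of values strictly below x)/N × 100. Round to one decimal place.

66.7

N = 6.
Strictly below 166: 4. Equal to 166: 2.
PR = 4/6 × 100 = 66.7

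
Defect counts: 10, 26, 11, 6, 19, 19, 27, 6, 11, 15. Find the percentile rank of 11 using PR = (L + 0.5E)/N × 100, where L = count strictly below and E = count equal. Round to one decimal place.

40.0

N = 10.
Strictly below 11: 3. Equal to 11: 2.
PR = (3 + 0.5·2)/10 × 100 = 40.0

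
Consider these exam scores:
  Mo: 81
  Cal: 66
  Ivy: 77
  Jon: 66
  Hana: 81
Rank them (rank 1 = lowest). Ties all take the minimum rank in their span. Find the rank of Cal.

1

Sorted (ascending): 66, 66, 77, 81, 81
The 2 values of 66 occupy positions 1–2 → each gets rank 1.
The 2 values of 81 occupy positions 4–5 → each gets rank 4.
Cal has value 66 → rank 1.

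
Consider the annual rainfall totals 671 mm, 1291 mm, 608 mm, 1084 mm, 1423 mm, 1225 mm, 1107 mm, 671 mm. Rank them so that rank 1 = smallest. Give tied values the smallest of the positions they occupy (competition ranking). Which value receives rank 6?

Sorted (ascending): 608, 671, 671, 1084, 1107, 1225, 1291, 1423
The 2 values of 671 occupy positions 2–3 → each gets rank 2.
Rank 6 → value 1225.

1225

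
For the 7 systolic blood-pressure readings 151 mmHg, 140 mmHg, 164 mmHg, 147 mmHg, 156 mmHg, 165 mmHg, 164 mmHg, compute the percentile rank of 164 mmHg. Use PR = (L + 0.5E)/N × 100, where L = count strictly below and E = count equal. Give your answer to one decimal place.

N = 7.
Strictly below 164: 4. Equal to 164: 2.
PR = (4 + 0.5·2)/7 × 100 = 71.4

71.4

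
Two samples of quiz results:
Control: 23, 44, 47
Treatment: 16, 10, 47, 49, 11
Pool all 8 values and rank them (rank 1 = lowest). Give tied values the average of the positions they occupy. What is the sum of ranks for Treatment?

Sorted (ascending): 10, 11, 16, 23, 44, 47, 47, 49
The 2 values of 47 occupy positions 6–7 → average rank (6+7)/2 = 6.5.
Treatment values → pooled ranks: 16→3, 10→1, 47→6.5, 49→8, 11→2
Rank sum = 3 + 1 + 6.5 + 8 + 2 = 20.5

20.5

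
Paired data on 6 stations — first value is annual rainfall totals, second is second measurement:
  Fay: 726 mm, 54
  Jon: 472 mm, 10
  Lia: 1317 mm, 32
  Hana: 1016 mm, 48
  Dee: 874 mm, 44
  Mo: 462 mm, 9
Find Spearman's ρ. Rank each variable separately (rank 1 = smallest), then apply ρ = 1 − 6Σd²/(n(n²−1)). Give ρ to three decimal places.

Ranks of variable 1: 3, 2, 6, 5, 4, 1
Ranks of variable 2: 6, 2, 3, 5, 4, 1
d = r₁ − r₂: -3, 0, 3, 0, 0, 0
d²: 9, 0, 9, 0, 0, 0; Σd² = 18
ρ = 1 − 6·18/(6·35) = 1 − 108/210 = 0.486

0.486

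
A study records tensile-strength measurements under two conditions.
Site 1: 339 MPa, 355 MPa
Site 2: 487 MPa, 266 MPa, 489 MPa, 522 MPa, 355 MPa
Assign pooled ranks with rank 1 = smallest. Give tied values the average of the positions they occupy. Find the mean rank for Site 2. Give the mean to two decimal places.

Sorted (ascending): 266, 339, 355, 355, 487, 489, 522
The 2 values of 355 occupy positions 3–4 → average rank (3+4)/2 = 3.5.
Site 2 values → pooled ranks: 487→5, 266→1, 489→6, 522→7, 355→3.5
Mean rank = (5 + 1 + 6 + 7 + 3.5) / 5 = 4.50

4.50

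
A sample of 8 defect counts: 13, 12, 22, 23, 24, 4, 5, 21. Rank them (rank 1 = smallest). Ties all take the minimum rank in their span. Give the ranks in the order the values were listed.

Sorted (ascending): 4, 5, 12, 13, 21, 22, 23, 24
No ties — each value takes its position as its rank.

4, 3, 6, 7, 8, 1, 2, 5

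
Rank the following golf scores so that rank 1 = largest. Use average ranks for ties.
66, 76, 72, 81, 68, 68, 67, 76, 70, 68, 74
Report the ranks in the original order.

Sorted (descending): 81, 76, 76, 74, 72, 70, 68, 68, 68, 67, 66
The 2 values of 76 occupy positions 2–3 → average rank (2+3)/2 = 2.5.
The 3 values of 68 occupy positions 7–9 → average rank 8.

11, 2.5, 5, 1, 8, 8, 10, 2.5, 6, 8, 4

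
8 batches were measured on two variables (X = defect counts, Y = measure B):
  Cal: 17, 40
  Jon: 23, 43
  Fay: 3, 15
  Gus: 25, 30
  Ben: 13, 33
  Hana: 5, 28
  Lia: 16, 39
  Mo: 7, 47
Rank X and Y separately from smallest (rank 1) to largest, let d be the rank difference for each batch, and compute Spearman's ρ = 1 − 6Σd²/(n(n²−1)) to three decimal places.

Ranks of variable 1: 6, 7, 1, 8, 4, 2, 5, 3
Ranks of variable 2: 6, 7, 1, 3, 4, 2, 5, 8
d = r₁ − r₂: 0, 0, 0, 5, 0, 0, 0, -5
d²: 0, 0, 0, 25, 0, 0, 0, 25; Σd² = 50
ρ = 1 − 6·50/(8·63) = 1 − 300/504 = 0.405

0.405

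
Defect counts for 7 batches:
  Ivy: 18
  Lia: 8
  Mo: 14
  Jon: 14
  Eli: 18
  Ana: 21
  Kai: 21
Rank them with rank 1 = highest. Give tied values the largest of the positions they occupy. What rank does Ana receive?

Sorted (descending): 21, 21, 18, 18, 14, 14, 8
The 2 values of 21 occupy positions 1–2 → each gets rank 2.
The 2 values of 18 occupy positions 3–4 → each gets rank 4.
The 2 values of 14 occupy positions 5–6 → each gets rank 6.
Ana has value 21 → rank 2.

2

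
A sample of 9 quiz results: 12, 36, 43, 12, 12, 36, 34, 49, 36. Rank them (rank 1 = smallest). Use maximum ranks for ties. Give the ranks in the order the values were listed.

Sorted (ascending): 12, 12, 12, 34, 36, 36, 36, 43, 49
The 3 values of 12 occupy positions 1–3 → each gets rank 3.
The 3 values of 36 occupy positions 5–7 → each gets rank 7.

3, 7, 8, 3, 3, 7, 4, 9, 7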